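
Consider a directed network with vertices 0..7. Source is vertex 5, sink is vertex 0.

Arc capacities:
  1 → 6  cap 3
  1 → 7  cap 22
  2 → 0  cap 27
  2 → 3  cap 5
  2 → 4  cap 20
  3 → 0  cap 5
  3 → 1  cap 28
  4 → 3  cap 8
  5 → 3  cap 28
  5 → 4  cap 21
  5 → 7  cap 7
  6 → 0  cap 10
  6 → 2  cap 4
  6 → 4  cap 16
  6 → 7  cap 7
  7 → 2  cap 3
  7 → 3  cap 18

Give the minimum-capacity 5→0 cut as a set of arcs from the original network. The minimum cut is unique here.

Min-cut arcs: {(1,6), (3,0), (7,2)} (total capacity 11)

augment #1: 5→3→0 push 5
augment #2: 5→7→2→0 push 3
augment #3: 5→3→1→6→0 push 3
max flow = 11; residual-reachable set from 5 gives S-side
cut edges (S→T): {(1,6), (3,0), (7,2)} total cap 11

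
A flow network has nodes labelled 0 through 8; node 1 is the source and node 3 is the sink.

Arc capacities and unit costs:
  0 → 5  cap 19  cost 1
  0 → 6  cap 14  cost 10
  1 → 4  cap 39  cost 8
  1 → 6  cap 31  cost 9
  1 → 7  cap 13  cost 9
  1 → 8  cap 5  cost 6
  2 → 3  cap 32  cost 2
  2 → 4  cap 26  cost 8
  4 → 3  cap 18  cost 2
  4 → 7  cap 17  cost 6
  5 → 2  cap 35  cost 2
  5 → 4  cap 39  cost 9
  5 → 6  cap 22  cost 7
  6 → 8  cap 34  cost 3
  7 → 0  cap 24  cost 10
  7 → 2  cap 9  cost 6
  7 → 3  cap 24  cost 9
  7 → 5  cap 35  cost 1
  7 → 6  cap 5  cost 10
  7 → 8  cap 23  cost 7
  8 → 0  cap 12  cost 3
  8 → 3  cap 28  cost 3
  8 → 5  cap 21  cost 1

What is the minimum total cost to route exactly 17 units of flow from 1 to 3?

shortest-cost path #1: 1→8→3 push 5 @ unit cost 9 (adds 45)
shortest-cost path #2: 1→4→3 push 12 @ unit cost 10 (adds 120)
total cost = 165

Minimum cost for 17 units: 165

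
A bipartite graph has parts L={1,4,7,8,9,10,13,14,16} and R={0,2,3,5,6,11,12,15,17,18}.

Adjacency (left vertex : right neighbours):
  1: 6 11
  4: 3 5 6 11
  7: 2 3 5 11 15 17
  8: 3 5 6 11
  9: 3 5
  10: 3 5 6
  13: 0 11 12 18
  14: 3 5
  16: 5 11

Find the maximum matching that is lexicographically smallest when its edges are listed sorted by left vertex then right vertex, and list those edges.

|M| = 6 (so the lex-smallest maximum matching has 6 edges)
process left vertices in ascending order; for each, take the smallest-labelled available neighbour that still permits 6 edges overall, or leave it unmatched if none does
lex-smallest matching: {1-6, 4-3, 7-2, 8-5, 13-0, 16-11}

Lex-smallest maximum matching: {(1,6), (4,3), (7,2), (8,5), (13,0), (16,11)}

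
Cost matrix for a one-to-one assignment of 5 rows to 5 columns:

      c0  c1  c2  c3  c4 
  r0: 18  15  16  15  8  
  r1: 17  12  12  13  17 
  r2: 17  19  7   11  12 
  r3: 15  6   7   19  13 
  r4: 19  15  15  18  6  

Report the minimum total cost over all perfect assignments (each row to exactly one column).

Minimum assignment cost: 50

optimal assignment: row0→col0 (cost 18), row1→col3 (cost 13), row2→col2 (cost 7), row3→col1 (cost 6), row4→col4 (cost 6)
total = 18 + 13 + 7 + 6 + 6 = 50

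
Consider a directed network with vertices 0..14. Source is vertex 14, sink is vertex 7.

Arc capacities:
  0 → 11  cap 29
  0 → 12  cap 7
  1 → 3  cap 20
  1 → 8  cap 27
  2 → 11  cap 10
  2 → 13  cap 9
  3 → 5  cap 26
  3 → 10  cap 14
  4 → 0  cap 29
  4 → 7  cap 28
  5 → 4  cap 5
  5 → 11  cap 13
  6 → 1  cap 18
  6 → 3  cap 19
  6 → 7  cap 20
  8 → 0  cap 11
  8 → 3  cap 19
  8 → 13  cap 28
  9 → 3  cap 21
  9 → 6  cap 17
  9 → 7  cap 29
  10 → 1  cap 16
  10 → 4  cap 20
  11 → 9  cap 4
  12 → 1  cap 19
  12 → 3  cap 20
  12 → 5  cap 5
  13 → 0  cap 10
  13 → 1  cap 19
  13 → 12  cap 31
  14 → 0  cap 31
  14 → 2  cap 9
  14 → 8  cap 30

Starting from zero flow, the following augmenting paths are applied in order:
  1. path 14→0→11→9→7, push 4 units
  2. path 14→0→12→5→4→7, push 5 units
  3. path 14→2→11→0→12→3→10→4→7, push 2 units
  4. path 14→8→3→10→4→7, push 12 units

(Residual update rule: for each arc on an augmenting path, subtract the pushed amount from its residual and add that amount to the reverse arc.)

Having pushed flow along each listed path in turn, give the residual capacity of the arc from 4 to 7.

after path 1 (14→0→11→9→7, push 4): res(4,7)=28
after path 2 (14→0→12→5→4→7, push 5): res(4,7)=23
after path 3 (14→2→11→0→12→3→10→4→7, push 2): res(4,7)=21
after path 4 (14→8→3→10→4→7, push 12): res(4,7)=9

Residual capacity of (4,7): 9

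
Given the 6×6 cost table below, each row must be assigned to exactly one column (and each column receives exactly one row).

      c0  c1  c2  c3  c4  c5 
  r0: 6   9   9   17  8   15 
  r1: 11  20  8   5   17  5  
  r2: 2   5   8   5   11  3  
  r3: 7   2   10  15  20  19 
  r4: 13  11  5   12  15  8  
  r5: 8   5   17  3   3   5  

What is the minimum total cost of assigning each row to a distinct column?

Minimum assignment cost: 24

optimal assignment: row0→col0 (cost 6), row1→col3 (cost 5), row2→col5 (cost 3), row3→col1 (cost 2), row4→col2 (cost 5), row5→col4 (cost 3)
total = 6 + 5 + 3 + 2 + 5 + 3 = 24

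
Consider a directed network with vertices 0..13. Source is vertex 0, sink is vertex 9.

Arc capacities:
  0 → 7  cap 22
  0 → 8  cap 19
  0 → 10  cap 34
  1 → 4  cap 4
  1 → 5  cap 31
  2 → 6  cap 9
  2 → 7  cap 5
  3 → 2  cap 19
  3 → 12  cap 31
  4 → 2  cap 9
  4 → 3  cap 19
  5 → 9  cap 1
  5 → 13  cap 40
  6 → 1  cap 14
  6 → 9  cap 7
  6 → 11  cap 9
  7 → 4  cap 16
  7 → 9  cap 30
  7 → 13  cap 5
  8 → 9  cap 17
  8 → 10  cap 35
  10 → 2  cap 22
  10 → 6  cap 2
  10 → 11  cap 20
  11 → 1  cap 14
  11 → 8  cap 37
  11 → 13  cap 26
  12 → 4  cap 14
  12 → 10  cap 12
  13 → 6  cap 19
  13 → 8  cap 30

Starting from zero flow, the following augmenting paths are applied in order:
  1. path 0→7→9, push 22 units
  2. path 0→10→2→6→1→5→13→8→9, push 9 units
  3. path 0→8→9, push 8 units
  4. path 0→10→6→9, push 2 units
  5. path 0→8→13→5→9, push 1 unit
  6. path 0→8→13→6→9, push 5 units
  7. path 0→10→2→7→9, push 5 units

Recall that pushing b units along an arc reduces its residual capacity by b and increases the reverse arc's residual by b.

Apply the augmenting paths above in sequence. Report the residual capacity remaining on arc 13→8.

Residual capacity of (13,8): 27

after path 1 (0→7→9, push 22): res(13,8)=30
after path 2 (0→10→2→6→1→5→13→8→9, push 9): res(13,8)=21
after path 3 (0→8→9, push 8): res(13,8)=21
after path 4 (0→10→6→9, push 2): res(13,8)=21
after path 5 (0→8→13→5→9, push 1): res(13,8)=22
after path 6 (0→8→13→6→9, push 5): res(13,8)=27
after path 7 (0→10→2→7→9, push 5): res(13,8)=27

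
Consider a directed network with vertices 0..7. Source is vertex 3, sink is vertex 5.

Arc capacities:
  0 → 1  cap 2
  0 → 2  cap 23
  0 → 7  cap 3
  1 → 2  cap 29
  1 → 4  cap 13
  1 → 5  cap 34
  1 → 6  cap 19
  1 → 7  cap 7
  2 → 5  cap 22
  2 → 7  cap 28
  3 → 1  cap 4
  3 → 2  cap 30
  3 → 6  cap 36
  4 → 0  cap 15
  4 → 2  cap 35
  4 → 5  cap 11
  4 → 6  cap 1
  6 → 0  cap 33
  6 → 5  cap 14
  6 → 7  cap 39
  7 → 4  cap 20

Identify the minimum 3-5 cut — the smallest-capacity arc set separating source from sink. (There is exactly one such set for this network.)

augment #1: 3→1→5 push 4
augment #2: 3→2→5 push 22
augment #3: 3→6→5 push 14
augment #4: 3→2→7→4→5 push 8
augment #5: 3→6→0→1→5 push 2
augment #6: 3→6→7→4→5 push 3
max flow = 53; residual-reachable set from 3 gives S-side
cut edges (S→T): {(0,1), (2,5), (3,1), (4,5), (6,5)} total cap 53

Min-cut arcs: {(0,1), (2,5), (3,1), (4,5), (6,5)} (total capacity 53)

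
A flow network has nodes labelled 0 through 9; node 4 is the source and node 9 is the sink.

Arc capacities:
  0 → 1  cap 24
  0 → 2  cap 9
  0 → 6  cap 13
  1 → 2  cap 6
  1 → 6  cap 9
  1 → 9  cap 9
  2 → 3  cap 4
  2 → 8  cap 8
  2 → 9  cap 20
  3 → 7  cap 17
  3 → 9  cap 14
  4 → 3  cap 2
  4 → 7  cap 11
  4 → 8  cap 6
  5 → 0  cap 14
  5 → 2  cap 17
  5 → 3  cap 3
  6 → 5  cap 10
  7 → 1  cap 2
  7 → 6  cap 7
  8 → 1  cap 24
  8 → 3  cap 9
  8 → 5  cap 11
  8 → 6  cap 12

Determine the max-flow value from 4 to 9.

augment #1: 4→3→9 bottleneck 2, total now 2
augment #2: 4→7→1→9 bottleneck 2, total now 4
augment #3: 4→8→1→9 bottleneck 6, total now 10
augment #4: 4→7→6→5→2→9 bottleneck 7, total now 17

Maximum flow value: 17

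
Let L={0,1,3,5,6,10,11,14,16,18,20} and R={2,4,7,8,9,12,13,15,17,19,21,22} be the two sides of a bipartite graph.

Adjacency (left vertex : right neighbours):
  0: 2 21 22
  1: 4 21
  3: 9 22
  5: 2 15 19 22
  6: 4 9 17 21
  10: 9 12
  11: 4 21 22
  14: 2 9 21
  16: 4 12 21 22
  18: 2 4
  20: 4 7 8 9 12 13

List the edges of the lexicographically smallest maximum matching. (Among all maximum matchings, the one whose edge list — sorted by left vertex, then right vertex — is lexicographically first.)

|M| = 9 (so the lex-smallest maximum matching has 9 edges)
process left vertices in ascending order; for each, take the smallest-labelled available neighbour that still permits 9 edges overall, or leave it unmatched if none does
lex-smallest matching: {0-2, 1-4, 3-9, 5-15, 6-17, 10-12, 11-21, 16-22, 20-7}

Lex-smallest maximum matching: {(0,2), (1,4), (3,9), (5,15), (6,17), (10,12), (11,21), (16,22), (20,7)}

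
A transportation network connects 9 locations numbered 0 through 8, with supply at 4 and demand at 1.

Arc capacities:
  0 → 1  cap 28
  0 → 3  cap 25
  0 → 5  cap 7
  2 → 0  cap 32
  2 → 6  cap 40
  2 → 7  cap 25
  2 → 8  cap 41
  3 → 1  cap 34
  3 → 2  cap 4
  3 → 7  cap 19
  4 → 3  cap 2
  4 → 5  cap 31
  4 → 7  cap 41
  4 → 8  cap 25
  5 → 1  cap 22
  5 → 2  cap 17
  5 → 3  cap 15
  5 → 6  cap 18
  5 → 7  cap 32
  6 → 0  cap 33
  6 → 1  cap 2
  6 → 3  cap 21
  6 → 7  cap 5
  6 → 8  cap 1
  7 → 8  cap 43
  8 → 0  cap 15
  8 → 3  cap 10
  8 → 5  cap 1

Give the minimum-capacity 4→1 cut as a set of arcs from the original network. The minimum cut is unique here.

Min-cut arcs: {(4,3), (4,5), (8,0), (8,3), (8,5)} (total capacity 59)

augment #1: 4→3→1 push 2
augment #2: 4→5→1 push 22
augment #3: 4→5→3→1 push 9
augment #4: 4→8→0→1 push 15
augment #5: 4→8→3→1 push 10
augment #6: 4→7→8→5→3→1 push 1
max flow = 59; residual-reachable set from 4 gives S-side
cut edges (S→T): {(4,3), (4,5), (8,0), (8,3), (8,5)} total cap 59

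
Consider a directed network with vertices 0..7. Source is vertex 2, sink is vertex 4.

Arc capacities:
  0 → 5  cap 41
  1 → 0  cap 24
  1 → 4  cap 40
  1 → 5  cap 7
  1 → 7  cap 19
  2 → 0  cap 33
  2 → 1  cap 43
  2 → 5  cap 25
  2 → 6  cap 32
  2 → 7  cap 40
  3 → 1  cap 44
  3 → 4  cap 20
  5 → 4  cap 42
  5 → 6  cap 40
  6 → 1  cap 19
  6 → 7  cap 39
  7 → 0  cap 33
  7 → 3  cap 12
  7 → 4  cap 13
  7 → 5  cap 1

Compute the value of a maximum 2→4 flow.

augment #1: 2→1→4 bottleneck 40, total now 40
augment #2: 2→5→4 bottleneck 25, total now 65
augment #3: 2→7→4 bottleneck 13, total now 78
augment #4: 2→0→5→4 bottleneck 17, total now 95
augment #5: 2→7→3→4 bottleneck 12, total now 107

Maximum flow value: 107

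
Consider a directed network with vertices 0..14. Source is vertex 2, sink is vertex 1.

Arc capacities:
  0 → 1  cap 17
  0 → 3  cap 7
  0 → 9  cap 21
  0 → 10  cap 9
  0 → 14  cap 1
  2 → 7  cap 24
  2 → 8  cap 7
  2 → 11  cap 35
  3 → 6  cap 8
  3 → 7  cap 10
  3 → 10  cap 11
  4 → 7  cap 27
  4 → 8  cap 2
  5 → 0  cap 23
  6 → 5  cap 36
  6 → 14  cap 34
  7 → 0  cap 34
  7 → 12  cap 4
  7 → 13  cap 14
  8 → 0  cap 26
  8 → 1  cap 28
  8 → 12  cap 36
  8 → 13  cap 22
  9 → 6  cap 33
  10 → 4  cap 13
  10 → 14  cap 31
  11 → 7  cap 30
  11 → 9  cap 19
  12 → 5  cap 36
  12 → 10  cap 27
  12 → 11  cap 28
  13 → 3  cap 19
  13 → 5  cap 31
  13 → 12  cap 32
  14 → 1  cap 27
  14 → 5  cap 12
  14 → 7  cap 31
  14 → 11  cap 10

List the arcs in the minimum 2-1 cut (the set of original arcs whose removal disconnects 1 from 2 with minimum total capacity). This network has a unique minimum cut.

augment #1: 2→8→1 push 7
augment #2: 2→7→0→1 push 17
augment #3: 2→7→0→14→1 push 1
augment #4: 2→7→0→10→14→1 push 6
augment #5: 2→11→9→6→14→1 push 19
augment #6: 2→11→7→0→10→14→1 push 1
augment #7: 2→11→7→0→10→4→8→1 push 2
max flow = 53; residual-reachable set from 2 gives S-side
cut edges (S→T): {(0,1), (2,8), (4,8), (14,1)} total cap 53

Min-cut arcs: {(0,1), (2,8), (4,8), (14,1)} (total capacity 53)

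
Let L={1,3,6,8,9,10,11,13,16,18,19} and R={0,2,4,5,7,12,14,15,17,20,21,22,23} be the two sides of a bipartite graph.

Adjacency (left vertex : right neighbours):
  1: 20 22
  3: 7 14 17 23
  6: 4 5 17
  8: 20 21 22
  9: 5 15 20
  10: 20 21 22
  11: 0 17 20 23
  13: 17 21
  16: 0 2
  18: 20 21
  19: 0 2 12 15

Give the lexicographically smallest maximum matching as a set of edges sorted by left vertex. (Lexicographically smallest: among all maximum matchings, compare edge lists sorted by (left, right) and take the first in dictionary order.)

|M| = 10 (so the lex-smallest maximum matching has 10 edges)
process left vertices in ascending order; for each, take the smallest-labelled available neighbour that still permits 10 edges overall, or leave it unmatched if none does
lex-smallest matching: {1-20, 3-7, 6-4, 8-21, 9-5, 10-22, 11-0, 13-17, 16-2, 19-12}

Lex-smallest maximum matching: {(1,20), (3,7), (6,4), (8,21), (9,5), (10,22), (11,0), (13,17), (16,2), (19,12)}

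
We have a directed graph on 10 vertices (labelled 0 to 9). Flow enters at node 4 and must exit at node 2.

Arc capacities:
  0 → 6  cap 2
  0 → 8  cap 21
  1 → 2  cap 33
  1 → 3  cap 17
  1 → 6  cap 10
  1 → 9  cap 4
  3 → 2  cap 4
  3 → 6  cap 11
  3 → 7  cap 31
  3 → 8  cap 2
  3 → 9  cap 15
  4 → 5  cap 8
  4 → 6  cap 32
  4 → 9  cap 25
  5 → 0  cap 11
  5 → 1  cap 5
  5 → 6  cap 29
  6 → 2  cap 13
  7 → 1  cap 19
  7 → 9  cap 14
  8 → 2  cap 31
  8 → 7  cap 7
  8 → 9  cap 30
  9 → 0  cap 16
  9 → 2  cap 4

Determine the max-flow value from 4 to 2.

Maximum flow value: 41

augment #1: 4→6→2 bottleneck 13, total now 13
augment #2: 4→9→2 bottleneck 4, total now 17
augment #3: 4→5→1→2 bottleneck 5, total now 22
augment #4: 4→5→0→8→2 bottleneck 3, total now 25
augment #5: 4→9→0→8→2 bottleneck 16, total now 41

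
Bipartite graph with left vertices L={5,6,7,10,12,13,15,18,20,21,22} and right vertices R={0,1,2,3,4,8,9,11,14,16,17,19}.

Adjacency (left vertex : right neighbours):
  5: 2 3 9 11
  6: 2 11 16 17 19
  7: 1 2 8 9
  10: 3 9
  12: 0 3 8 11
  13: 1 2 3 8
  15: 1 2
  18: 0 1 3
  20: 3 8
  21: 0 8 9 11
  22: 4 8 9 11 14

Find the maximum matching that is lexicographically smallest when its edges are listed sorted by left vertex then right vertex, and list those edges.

Lex-smallest maximum matching: {(5,2), (6,16), (7,1), (10,3), (12,11), (13,8), (18,0), (21,9), (22,4)}

|M| = 9 (so the lex-smallest maximum matching has 9 edges)
process left vertices in ascending order; for each, take the smallest-labelled available neighbour that still permits 9 edges overall, or leave it unmatched if none does
lex-smallest matching: {5-2, 6-16, 7-1, 10-3, 12-11, 13-8, 18-0, 21-9, 22-4}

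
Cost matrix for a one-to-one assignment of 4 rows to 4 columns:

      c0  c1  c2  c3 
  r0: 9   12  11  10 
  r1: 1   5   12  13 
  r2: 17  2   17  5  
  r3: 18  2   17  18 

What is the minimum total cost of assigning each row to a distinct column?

optimal assignment: row0→col2 (cost 11), row1→col0 (cost 1), row2→col3 (cost 5), row3→col1 (cost 2)
total = 11 + 1 + 5 + 2 = 19

Minimum assignment cost: 19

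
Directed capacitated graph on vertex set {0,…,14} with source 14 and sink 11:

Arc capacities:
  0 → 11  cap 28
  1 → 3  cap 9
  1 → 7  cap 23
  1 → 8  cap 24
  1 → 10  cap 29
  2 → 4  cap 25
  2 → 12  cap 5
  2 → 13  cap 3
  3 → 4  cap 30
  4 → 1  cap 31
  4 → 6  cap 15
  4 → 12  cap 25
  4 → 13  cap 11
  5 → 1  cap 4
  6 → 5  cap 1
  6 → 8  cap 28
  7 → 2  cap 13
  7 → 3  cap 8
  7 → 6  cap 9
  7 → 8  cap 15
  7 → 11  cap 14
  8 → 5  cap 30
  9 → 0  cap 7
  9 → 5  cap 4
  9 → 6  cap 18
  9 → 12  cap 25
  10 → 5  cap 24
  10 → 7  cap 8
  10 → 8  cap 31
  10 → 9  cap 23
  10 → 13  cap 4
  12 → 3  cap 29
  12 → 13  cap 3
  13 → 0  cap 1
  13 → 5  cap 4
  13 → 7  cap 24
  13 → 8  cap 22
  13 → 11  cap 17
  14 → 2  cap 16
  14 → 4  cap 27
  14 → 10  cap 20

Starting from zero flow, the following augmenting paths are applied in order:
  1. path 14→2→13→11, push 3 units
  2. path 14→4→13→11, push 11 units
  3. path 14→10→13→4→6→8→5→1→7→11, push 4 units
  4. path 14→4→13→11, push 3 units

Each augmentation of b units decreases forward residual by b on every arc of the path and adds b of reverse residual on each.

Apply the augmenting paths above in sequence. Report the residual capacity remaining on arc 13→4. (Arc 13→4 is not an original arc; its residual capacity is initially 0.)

Residual capacity of (13,4): 10

after path 1 (14→2→13→11, push 3): res(13,4)=0
after path 2 (14→4→13→11, push 11): res(13,4)=11
after path 3 (14→10→13→4→6→8→5→1→7→11, push 4): res(13,4)=7
after path 4 (14→4→13→11, push 3): res(13,4)=10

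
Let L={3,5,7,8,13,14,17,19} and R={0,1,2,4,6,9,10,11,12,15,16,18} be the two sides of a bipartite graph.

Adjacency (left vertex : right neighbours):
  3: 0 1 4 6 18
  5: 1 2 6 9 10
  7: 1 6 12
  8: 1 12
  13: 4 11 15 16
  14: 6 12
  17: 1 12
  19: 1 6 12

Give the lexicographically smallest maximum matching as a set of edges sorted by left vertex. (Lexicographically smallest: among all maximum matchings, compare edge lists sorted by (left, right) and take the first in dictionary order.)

|M| = 6 (so the lex-smallest maximum matching has 6 edges)
process left vertices in ascending order; for each, take the smallest-labelled available neighbour that still permits 6 edges overall, or leave it unmatched if none does
lex-smallest matching: {3-0, 5-2, 7-1, 8-12, 13-4, 14-6}

Lex-smallest maximum matching: {(3,0), (5,2), (7,1), (8,12), (13,4), (14,6)}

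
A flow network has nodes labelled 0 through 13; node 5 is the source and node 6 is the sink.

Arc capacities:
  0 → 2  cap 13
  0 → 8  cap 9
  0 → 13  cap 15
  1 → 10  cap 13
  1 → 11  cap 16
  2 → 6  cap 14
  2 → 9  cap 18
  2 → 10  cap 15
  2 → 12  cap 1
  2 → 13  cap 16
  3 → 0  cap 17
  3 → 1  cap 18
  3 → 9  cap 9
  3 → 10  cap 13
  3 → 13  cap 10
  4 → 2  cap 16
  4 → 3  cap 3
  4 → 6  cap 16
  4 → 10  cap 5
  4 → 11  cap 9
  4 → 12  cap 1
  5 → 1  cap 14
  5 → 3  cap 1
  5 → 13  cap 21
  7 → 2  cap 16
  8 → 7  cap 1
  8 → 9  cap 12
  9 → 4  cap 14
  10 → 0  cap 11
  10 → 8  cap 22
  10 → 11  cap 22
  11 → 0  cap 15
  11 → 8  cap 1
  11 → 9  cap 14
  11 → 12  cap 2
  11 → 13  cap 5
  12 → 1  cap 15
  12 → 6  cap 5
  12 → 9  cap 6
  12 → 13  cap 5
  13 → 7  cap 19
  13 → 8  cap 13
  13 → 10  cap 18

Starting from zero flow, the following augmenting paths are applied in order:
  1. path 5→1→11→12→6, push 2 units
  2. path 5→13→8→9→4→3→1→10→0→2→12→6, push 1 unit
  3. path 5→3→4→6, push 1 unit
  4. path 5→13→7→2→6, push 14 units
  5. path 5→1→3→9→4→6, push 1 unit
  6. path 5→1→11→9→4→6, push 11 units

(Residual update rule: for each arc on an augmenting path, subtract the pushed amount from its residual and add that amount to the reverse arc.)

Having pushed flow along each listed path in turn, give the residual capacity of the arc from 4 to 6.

Residual capacity of (4,6): 3

after path 1 (5→1→11→12→6, push 2): res(4,6)=16
after path 2 (5→13→8→9→4→3→1→10→0→2→12→6, push 1): res(4,6)=16
after path 3 (5→3→4→6, push 1): res(4,6)=15
after path 4 (5→13→7→2→6, push 14): res(4,6)=15
after path 5 (5→1→3→9→4→6, push 1): res(4,6)=14
after path 6 (5→1→11→9→4→6, push 11): res(4,6)=3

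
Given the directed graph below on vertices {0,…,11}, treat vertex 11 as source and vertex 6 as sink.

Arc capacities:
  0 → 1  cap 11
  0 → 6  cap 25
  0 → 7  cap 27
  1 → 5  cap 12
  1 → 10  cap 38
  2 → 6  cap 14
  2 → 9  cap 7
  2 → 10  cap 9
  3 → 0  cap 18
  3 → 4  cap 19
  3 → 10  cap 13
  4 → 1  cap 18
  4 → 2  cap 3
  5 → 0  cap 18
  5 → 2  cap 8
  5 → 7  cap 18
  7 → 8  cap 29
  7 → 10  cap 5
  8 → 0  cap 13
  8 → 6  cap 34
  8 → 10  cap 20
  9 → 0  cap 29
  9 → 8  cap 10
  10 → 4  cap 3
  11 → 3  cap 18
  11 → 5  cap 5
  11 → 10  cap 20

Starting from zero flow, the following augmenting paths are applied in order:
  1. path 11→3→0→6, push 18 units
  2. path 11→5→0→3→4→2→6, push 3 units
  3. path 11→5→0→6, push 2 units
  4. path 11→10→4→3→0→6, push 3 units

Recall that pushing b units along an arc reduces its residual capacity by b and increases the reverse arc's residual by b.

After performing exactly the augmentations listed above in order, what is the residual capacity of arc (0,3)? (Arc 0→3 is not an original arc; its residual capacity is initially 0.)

Residual capacity of (0,3): 18

after path 1 (11→3→0→6, push 18): res(0,3)=18
after path 2 (11→5→0→3→4→2→6, push 3): res(0,3)=15
after path 3 (11→5→0→6, push 2): res(0,3)=15
after path 4 (11→10→4→3→0→6, push 3): res(0,3)=18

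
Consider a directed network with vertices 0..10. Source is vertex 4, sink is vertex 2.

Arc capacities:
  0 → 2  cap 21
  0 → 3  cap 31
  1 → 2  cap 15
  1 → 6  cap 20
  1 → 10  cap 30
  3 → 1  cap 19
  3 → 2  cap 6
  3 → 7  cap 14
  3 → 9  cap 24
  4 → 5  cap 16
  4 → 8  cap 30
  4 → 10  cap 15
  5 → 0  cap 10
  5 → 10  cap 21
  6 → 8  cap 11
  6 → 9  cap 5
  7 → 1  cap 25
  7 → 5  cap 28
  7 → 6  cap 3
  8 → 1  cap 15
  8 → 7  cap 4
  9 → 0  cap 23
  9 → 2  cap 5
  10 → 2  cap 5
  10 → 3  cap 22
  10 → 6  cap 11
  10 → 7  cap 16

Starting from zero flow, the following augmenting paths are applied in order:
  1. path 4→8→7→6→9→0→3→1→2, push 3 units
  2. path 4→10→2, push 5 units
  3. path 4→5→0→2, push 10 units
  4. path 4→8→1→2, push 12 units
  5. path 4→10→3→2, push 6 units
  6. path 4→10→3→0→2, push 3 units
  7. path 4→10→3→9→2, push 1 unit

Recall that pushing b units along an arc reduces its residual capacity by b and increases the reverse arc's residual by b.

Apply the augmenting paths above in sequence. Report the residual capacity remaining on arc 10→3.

after path 1 (4→8→7→6→9→0→3→1→2, push 3): res(10,3)=22
after path 2 (4→10→2, push 5): res(10,3)=22
after path 3 (4→5→0→2, push 10): res(10,3)=22
after path 4 (4→8→1→2, push 12): res(10,3)=22
after path 5 (4→10→3→2, push 6): res(10,3)=16
after path 6 (4→10→3→0→2, push 3): res(10,3)=13
after path 7 (4→10→3→9→2, push 1): res(10,3)=12

Residual capacity of (10,3): 12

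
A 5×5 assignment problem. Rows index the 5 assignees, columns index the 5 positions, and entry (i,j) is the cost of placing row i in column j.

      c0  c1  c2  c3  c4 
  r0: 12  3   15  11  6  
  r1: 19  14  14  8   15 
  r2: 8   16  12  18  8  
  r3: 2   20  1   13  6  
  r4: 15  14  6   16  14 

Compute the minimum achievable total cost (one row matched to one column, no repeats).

Minimum assignment cost: 27

optimal assignment: row0→col1 (cost 3), row1→col3 (cost 8), row2→col4 (cost 8), row3→col0 (cost 2), row4→col2 (cost 6)
total = 3 + 8 + 8 + 2 + 6 = 27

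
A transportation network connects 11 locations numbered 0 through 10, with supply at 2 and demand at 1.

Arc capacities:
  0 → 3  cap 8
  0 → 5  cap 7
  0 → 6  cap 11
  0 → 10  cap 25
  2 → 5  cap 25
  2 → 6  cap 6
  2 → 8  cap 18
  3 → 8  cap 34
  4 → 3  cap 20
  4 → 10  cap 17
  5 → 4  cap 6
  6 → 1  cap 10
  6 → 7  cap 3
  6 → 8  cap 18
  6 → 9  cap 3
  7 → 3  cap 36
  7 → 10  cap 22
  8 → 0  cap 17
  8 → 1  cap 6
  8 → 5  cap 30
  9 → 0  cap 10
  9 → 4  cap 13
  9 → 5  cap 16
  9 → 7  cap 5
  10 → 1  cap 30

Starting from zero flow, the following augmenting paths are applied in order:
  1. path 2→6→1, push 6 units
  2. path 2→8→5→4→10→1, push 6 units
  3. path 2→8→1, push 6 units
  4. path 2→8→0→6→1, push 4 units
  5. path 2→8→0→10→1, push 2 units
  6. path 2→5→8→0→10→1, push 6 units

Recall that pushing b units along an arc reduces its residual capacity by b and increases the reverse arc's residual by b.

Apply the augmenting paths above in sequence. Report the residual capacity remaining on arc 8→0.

Residual capacity of (8,0): 5

after path 1 (2→6→1, push 6): res(8,0)=17
after path 2 (2→8→5→4→10→1, push 6): res(8,0)=17
after path 3 (2→8→1, push 6): res(8,0)=17
after path 4 (2→8→0→6→1, push 4): res(8,0)=13
after path 5 (2→8→0→10→1, push 2): res(8,0)=11
after path 6 (2→5→8→0→10→1, push 6): res(8,0)=5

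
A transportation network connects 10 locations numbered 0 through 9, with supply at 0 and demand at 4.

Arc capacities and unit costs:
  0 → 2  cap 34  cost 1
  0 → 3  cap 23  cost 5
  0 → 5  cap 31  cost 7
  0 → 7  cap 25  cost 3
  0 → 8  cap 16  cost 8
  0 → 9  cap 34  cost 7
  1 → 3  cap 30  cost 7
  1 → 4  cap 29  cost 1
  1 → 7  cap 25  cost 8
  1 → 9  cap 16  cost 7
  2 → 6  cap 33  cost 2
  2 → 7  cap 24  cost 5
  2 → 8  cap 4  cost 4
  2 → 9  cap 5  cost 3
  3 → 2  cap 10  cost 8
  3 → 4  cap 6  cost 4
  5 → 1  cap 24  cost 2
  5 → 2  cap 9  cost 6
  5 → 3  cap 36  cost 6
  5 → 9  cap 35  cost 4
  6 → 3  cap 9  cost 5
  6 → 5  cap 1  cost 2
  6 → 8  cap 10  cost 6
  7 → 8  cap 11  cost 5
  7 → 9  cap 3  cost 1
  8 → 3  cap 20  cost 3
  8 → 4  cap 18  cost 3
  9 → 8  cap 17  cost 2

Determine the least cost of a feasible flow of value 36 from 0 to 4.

Minimum cost for 36 units: 336

shortest-cost path #1: 0→2→8→4 push 4 @ unit cost 8 (adds 32)
shortest-cost path #2: 0→2→6→5→1→4 push 1 @ unit cost 8 (adds 8)
shortest-cost path #3: 0→3→4 push 6 @ unit cost 9 (adds 54)
shortest-cost path #4: 0→2→9→8→4 push 5 @ unit cost 9 (adds 45)
shortest-cost path #5: 0→7→9→8→4 push 3 @ unit cost 9 (adds 27)
shortest-cost path #6: 0→5→1→4 push 17 @ unit cost 10 (adds 170)
total cost = 336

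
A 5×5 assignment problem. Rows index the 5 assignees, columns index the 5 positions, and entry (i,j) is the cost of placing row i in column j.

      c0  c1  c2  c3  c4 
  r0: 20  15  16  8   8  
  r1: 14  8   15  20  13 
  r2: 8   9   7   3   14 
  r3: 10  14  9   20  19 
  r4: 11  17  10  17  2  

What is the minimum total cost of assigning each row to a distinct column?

Minimum assignment cost: 35

one of 2 optimal assignments: row0→col3 (cost 8), row1→col1 (cost 8), row2→col0 (cost 8), row3→col2 (cost 9), row4→col4 (cost 2)
total = 8 + 8 + 8 + 9 + 2 = 35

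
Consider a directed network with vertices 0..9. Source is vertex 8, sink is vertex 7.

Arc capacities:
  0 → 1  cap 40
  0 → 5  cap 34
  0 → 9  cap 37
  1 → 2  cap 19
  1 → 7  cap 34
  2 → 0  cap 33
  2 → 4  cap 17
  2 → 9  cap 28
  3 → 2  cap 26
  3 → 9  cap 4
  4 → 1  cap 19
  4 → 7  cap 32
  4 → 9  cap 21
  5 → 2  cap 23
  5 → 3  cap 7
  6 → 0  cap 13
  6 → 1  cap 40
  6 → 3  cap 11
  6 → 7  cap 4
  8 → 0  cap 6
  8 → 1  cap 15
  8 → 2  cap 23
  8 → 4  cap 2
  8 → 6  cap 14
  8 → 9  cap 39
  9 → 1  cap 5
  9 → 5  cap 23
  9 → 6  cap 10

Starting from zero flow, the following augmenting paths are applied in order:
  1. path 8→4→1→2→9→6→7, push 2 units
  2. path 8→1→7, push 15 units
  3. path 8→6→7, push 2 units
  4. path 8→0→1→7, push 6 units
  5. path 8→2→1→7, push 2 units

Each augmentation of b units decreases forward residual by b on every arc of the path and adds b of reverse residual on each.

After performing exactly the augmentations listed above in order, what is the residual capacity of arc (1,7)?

after path 1 (8→4→1→2→9→6→7, push 2): res(1,7)=34
after path 2 (8→1→7, push 15): res(1,7)=19
after path 3 (8→6→7, push 2): res(1,7)=19
after path 4 (8→0→1→7, push 6): res(1,7)=13
after path 5 (8→2→1→7, push 2): res(1,7)=11

Residual capacity of (1,7): 11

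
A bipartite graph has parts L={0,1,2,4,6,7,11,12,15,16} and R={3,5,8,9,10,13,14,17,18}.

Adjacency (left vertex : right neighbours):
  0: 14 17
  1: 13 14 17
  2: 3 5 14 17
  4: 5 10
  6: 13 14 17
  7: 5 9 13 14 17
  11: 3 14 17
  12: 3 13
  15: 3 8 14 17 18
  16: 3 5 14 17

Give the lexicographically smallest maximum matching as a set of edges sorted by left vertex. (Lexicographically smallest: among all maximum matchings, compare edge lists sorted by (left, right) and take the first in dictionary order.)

Lex-smallest maximum matching: {(0,14), (1,13), (2,3), (4,10), (6,17), (7,9), (15,8), (16,5)}

|M| = 8 (so the lex-smallest maximum matching has 8 edges)
process left vertices in ascending order; for each, take the smallest-labelled available neighbour that still permits 8 edges overall, or leave it unmatched if none does
lex-smallest matching: {0-14, 1-13, 2-3, 4-10, 6-17, 7-9, 15-8, 16-5}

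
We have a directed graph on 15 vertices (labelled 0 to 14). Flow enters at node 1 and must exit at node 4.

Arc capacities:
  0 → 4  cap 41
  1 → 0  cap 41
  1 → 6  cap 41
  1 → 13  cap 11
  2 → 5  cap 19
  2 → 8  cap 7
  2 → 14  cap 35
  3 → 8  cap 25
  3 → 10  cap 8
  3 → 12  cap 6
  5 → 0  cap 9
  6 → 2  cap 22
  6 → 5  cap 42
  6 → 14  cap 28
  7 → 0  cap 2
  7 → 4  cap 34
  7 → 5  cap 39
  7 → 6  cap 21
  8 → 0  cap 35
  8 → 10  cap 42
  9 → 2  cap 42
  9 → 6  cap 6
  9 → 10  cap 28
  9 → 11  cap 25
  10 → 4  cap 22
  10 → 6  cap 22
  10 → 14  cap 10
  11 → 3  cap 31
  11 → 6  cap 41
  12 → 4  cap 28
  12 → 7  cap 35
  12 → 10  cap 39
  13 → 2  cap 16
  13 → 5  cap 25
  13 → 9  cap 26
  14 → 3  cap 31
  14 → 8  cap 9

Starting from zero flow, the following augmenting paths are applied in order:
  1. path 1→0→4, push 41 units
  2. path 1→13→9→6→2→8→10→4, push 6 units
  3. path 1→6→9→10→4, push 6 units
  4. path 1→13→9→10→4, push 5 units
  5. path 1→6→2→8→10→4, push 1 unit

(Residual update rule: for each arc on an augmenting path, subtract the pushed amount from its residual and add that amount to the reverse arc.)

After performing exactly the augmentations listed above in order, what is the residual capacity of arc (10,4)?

after path 1 (1→0→4, push 41): res(10,4)=22
after path 2 (1→13→9→6→2→8→10→4, push 6): res(10,4)=16
after path 3 (1→6→9→10→4, push 6): res(10,4)=10
after path 4 (1→13→9→10→4, push 5): res(10,4)=5
after path 5 (1→6→2→8→10→4, push 1): res(10,4)=4

Residual capacity of (10,4): 4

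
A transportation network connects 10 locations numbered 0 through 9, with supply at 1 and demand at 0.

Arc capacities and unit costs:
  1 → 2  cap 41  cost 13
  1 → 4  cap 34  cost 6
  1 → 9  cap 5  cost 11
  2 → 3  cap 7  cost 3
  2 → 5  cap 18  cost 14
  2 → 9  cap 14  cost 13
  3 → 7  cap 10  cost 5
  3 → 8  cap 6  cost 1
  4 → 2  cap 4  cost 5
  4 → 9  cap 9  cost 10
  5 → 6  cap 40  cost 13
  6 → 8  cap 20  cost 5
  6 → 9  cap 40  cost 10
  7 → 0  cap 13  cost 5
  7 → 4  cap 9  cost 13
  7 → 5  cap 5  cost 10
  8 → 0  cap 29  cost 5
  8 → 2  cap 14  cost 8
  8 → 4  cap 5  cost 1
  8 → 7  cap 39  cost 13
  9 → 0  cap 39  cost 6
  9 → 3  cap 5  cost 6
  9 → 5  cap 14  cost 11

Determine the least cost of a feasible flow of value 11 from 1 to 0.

Minimum cost for 11 units: 209

shortest-cost path #1: 1→9→0 push 5 @ unit cost 17 (adds 85)
shortest-cost path #2: 1→4→2→3→8→0 push 4 @ unit cost 20 (adds 80)
shortest-cost path #3: 1→2→3→8→0 push 2 @ unit cost 22 (adds 44)
total cost = 209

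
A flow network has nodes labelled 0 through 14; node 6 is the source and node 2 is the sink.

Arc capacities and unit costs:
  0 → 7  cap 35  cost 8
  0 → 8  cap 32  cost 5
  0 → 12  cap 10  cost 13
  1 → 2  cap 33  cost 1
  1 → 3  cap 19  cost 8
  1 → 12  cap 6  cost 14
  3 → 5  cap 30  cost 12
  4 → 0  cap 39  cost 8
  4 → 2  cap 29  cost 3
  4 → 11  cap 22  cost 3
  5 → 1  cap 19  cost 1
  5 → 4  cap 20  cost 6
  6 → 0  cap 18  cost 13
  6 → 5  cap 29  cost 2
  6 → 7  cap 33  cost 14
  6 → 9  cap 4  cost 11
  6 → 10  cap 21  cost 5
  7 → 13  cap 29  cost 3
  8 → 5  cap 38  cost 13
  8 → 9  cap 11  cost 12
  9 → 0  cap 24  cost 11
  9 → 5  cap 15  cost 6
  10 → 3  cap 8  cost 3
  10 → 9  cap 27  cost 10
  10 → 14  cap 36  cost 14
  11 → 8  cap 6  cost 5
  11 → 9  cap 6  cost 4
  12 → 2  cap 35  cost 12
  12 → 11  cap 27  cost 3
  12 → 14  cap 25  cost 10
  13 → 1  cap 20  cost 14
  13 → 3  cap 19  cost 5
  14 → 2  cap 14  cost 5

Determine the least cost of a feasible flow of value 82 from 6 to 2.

Minimum cost for 82 units: 1913

shortest-cost path #1: 6→5→1→2 push 19 @ unit cost 4 (adds 76)
shortest-cost path #2: 6→5→4→2 push 10 @ unit cost 11 (adds 110)
shortest-cost path #3: 6→10→14→2 push 14 @ unit cost 24 (adds 336)
shortest-cost path #4: 6→9→5→4→2 push 4 @ unit cost 26 (adds 104)
shortest-cost path #5: 6→10→3→5→4→2 push 6 @ unit cost 29 (adds 174)
shortest-cost path #6: 6→7→13→1→2 push 14 @ unit cost 32 (adds 448)
shortest-cost path #7: 6→0→12→2 push 10 @ unit cost 38 (adds 380)
shortest-cost path #8: 6→7→13→1→12→2 push 5 @ unit cost 57 (adds 285)
total cost = 1913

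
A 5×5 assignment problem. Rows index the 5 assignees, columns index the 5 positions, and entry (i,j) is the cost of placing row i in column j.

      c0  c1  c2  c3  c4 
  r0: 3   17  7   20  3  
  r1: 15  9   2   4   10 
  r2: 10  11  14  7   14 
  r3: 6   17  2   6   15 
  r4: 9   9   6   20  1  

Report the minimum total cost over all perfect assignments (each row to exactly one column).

Minimum assignment cost: 21

optimal assignment: row0→col0 (cost 3), row1→col3 (cost 4), row2→col1 (cost 11), row3→col2 (cost 2), row4→col4 (cost 1)
total = 3 + 4 + 11 + 2 + 1 = 21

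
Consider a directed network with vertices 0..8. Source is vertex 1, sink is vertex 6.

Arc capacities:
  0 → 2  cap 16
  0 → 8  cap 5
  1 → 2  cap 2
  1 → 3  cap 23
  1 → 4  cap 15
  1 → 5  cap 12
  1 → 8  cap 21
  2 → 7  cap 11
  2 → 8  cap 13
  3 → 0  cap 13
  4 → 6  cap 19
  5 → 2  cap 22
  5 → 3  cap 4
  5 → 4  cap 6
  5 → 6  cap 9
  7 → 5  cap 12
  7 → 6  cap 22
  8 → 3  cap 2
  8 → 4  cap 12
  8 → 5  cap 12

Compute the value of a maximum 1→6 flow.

Maximum flow value: 39

augment #1: 1→4→6 bottleneck 15, total now 15
augment #2: 1→5→6 bottleneck 9, total now 24
augment #3: 1→2→7→6 bottleneck 2, total now 26
augment #4: 1→5→4→6 bottleneck 3, total now 29
augment #5: 1→8→4→6 bottleneck 1, total now 30
augment #6: 1→3→0→2→7→6 bottleneck 9, total now 39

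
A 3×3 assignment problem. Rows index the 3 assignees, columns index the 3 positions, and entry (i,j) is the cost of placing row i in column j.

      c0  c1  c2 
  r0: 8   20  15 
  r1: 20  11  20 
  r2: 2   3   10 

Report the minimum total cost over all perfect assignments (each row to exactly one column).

Minimum assignment cost: 28

optimal assignment: row0→col2 (cost 15), row1→col1 (cost 11), row2→col0 (cost 2)
total = 15 + 11 + 2 = 28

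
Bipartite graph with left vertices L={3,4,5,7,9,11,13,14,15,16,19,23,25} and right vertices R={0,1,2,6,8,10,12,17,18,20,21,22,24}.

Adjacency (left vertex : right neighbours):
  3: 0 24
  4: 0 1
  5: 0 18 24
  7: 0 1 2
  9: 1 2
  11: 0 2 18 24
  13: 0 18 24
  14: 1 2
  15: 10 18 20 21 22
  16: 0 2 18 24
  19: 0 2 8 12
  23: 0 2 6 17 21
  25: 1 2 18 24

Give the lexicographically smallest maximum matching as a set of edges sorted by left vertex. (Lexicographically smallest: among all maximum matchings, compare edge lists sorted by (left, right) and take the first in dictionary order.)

|M| = 8 (so the lex-smallest maximum matching has 8 edges)
process left vertices in ascending order; for each, take the smallest-labelled available neighbour that still permits 8 edges overall, or leave it unmatched if none does
lex-smallest matching: {3-0, 4-1, 5-18, 7-2, 11-24, 15-10, 19-8, 23-6}

Lex-smallest maximum matching: {(3,0), (4,1), (5,18), (7,2), (11,24), (15,10), (19,8), (23,6)}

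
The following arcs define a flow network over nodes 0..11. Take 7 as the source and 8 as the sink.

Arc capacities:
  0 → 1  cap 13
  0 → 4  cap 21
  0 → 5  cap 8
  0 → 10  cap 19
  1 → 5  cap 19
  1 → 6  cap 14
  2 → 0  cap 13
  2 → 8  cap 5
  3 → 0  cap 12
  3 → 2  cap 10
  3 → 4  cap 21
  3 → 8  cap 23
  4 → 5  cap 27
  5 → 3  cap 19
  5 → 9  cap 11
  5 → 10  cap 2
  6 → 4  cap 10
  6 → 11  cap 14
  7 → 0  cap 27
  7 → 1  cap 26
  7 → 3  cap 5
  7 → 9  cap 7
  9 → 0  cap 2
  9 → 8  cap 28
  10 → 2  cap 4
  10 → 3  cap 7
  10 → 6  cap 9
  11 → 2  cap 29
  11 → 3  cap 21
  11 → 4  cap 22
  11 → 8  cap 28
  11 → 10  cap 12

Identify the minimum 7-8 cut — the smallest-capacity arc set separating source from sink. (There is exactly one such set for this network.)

Min-cut arcs: {(2,8), (3,8), (5,9), (6,11), (7,9)} (total capacity 60)

augment #1: 7→3→8 push 5
augment #2: 7→9→8 push 7
augment #3: 7→0→5→3→8 push 8
augment #4: 7→0→10→2→8 push 4
augment #5: 7→0→10→3→8 push 7
augment #6: 7→1→5→3→8 push 3
augment #7: 7→1→5→9→8 push 11
augment #8: 7→1→6→11→8 push 12
augment #9: 7→0→1→6→11→8 push 2
augment #10: 7→0→1→5→3→2→8 push 1
max flow = 60; residual-reachable set from 7 gives S-side
cut edges (S→T): {(2,8), (3,8), (5,9), (6,11), (7,9)} total cap 60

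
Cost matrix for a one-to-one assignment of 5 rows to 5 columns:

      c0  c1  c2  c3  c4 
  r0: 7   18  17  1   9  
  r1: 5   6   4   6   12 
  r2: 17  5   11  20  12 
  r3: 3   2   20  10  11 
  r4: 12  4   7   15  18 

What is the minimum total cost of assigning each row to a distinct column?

Minimum assignment cost: 24

optimal assignment: row0→col3 (cost 1), row1→col2 (cost 4), row2→col4 (cost 12), row3→col0 (cost 3), row4→col1 (cost 4)
total = 1 + 4 + 12 + 3 + 4 = 24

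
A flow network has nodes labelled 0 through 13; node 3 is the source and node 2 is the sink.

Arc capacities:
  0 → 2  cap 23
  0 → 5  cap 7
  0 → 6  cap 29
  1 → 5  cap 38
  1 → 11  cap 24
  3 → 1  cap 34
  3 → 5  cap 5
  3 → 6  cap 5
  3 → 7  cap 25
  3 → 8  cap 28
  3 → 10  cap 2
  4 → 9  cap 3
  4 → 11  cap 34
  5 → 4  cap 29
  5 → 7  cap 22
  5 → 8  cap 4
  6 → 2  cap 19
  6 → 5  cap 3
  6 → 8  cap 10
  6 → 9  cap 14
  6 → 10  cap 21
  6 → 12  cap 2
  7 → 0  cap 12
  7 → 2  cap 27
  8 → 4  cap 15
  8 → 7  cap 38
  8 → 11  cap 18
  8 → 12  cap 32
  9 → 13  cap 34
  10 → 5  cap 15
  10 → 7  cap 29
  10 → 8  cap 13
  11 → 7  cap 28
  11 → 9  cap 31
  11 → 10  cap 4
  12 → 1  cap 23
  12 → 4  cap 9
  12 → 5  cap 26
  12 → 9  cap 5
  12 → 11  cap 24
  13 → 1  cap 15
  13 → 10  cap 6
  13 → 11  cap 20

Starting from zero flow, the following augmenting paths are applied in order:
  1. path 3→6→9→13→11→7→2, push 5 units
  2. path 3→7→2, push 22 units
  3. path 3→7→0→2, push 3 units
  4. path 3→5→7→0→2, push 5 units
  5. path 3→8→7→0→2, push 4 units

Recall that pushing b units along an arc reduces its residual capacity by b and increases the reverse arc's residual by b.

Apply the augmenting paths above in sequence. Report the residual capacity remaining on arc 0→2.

after path 1 (3→6→9→13→11→7→2, push 5): res(0,2)=23
after path 2 (3→7→2, push 22): res(0,2)=23
after path 3 (3→7→0→2, push 3): res(0,2)=20
after path 4 (3→5→7→0→2, push 5): res(0,2)=15
after path 5 (3→8→7→0→2, push 4): res(0,2)=11

Residual capacity of (0,2): 11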